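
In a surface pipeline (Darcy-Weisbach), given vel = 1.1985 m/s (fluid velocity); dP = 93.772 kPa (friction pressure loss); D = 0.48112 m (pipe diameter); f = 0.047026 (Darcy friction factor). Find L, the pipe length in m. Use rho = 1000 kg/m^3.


L = dP*1000*D / (f*rho*vel^2/2)
L = 93.772*1000*0.48112 / (0.047026*1000*1.1985^2/2)
L = 1335.8 m


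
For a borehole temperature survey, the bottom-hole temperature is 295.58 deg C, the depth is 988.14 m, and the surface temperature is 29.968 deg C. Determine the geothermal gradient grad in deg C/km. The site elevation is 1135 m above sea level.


grad = (T_d - T_surf) / d * 1000
grad = (295.58 - 29.968) / 988.14 * 1000
grad = 268.80 deg C/km


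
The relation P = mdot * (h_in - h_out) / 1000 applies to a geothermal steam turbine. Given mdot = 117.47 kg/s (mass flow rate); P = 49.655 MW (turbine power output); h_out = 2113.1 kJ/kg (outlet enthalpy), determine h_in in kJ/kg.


h_in = h_out + P * 1000 / mdot
h_in = 2113.1 + 49.655 * 1000 / 117.47
h_in = 2535.8 kJ/kg


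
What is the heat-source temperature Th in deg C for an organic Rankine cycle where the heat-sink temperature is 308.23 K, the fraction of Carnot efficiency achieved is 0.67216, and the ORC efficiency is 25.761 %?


Th = Tc / (1 - (eta_orc/100)/f)
Th = 308.23 / (1 - (25.761/100)/0.67216)
Th = 499.7705 K
Convert to deg C: 499.7705 - 273.15 = 226.62 deg C
Th = 226.62 deg C


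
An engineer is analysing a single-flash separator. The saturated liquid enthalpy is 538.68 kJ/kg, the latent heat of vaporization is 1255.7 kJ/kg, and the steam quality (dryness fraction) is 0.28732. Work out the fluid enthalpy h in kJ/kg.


h = hf + x * hfg
h = 538.68 + 0.28732 * 1255.7
h = 899.47 kJ/kg


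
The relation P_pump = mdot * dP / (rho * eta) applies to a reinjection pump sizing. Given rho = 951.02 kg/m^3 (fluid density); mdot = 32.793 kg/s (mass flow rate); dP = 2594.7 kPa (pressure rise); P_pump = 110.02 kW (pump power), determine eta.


eta = mdot * dP / (rho * P_pump)
eta = 32.793 * 2594.7 / (951.02 * 110.02)
eta = 0.81322


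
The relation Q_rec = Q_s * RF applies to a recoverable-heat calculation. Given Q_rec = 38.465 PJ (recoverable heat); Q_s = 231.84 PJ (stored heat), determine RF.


RF = Q_rec / Q_s
RF = 38.465 / 231.84
RF = 0.16591


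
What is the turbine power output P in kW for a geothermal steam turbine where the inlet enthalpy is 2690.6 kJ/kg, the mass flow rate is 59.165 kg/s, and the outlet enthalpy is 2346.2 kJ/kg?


P = mdot * (h_in - h_out) / 1000
P = 59.165 * (2690.6 - 2346.2) / 1000
P = 20.37643 MW
Convert: 20.37643 MW * 1000.0 = 20376 kW
P = 20376 kW


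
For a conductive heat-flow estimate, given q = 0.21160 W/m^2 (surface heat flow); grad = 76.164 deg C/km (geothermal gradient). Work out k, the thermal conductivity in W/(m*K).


k = q * 1000 / grad
k = 0.21160 * 1000 / 76.164
k = 2.7782 W/(m*K)


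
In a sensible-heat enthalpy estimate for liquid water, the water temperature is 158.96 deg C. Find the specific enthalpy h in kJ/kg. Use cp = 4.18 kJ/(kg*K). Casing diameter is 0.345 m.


h = cp * T
h = 4.18 * 158.96
h = 664.45 kJ/kg


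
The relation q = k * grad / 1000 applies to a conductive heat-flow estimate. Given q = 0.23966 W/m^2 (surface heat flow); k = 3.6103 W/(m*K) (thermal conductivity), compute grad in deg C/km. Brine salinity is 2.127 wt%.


grad = q * 1000 / k
grad = 0.23966 * 1000 / 3.6103
grad = 66.382 deg C/km


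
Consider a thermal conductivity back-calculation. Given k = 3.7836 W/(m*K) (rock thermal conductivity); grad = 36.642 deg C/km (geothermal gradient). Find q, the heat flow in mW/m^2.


q = k * grad / 1000
q = 3.7836 * 36.642 / 1000
q = 0.1386387 W/m^2
Convert: 0.1386387 W/m^2 * 1000.0 = 138.64 mW/m^2
q = 138.64 mW/m^2


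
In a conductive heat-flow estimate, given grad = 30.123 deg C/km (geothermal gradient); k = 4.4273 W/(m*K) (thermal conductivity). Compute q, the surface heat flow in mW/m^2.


q = k * grad / 1000
q = 4.4273 * 30.123 / 1000
q = 0.1333636 W/m^2
Convert: 0.1333636 W/m^2 * 1000.0 = 133.36 mW/m^2
q = 133.36 mW/m^2


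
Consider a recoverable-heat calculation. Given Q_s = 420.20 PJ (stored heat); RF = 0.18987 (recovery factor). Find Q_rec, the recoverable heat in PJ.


Q_rec = Q_s * RF
Q_rec = 420.20 * 0.18987
Q_rec = 79.783 PJ


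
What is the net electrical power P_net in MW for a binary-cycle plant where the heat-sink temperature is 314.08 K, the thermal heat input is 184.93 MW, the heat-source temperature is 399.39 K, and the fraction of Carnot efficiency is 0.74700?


Step 1: eta = (1 - Tc/Th)*f = (1 - 314.08/399.39)*0.747 = 0.1595598
Step 2: P_net = eta * Q_in = 0.1595598 * 184.93 = 29.507 MW
P_net = 29.507 MW


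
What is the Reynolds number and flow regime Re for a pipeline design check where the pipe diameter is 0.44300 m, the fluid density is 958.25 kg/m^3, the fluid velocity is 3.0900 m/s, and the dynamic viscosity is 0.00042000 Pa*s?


Step 1: Re = rho*vel*D/mu = 958.25*3.09*0.443/0.00042 = 3.1231e+06
Step 2: Re = 3.1231e+06 > 4000, so flow is turbulent.
Re = 3.1231e+06 (turbulent)


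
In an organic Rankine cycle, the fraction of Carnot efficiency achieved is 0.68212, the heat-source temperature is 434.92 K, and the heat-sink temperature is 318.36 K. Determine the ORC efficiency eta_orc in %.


eta_orc = (1 - Tc/Th) * f * 100
eta_orc = (1 - 318.36/434.92) * 0.68212 * 100
eta_orc = 18.281 %


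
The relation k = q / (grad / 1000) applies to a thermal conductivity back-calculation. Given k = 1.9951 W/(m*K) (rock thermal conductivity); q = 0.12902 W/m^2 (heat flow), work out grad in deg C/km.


grad = q / k * 1000
grad = 0.12902 / 1.9951 * 1000
grad = 64.668 deg C/km


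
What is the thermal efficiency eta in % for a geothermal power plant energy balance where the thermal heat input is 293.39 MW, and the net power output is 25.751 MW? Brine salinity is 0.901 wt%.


eta = W_net / Q_in * 100
eta = 25.751 / 293.39 * 100
eta = 8.7771 %


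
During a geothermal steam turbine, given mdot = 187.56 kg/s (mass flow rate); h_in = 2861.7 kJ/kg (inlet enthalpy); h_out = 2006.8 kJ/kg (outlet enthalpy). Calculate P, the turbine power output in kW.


P = mdot * (h_in - h_out) / 1000
P = 187.56 * (2861.7 - 2006.8) / 1000
P = 160.3450 MW
Convert: 160.3450 MW * 1000.0 = 1.6034e+05 kW
P = 1.6034e+05 kW


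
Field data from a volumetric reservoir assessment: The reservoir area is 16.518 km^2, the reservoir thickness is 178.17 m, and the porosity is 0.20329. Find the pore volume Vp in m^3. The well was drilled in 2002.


Vp = A * 1e6 * hr * phi
Vp = 16.518 * 1e6 * 178.17 * 0.20329
Vp = 5.9828e+08 m^3


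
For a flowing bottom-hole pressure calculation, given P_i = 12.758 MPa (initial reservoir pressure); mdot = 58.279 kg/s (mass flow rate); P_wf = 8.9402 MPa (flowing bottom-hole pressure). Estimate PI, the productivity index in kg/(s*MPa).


PI = mdot / (P_i - P_wf)
PI = 58.279 / (12.758 - 8.9402)
PI = 15.265 kg/(s*MPa)


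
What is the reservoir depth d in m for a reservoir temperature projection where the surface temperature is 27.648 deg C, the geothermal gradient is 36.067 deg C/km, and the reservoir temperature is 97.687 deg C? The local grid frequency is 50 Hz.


d = (T_res - T_surf) / grad * 1000
d = (97.687 - 27.648) / 36.067 * 1000
d = 1941.9 m


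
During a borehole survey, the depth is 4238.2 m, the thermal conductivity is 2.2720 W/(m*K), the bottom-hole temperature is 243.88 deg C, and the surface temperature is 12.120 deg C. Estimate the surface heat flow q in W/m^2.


Step 1: grad = (T_d - T_surf)/d * 1000 = (243.88 - 12.12)/4238.2 * 1000 = 54.68359 deg C/km
Step 2: q = k * grad / 1000 = 2.272 * 54.68359 / 1000 = 0.12424 W/m^2
q = 0.12424 W/m^2


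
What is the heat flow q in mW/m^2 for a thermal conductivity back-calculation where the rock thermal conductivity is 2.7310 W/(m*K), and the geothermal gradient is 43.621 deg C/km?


q = k * grad / 1000
q = 2.7310 * 43.621 / 1000
q = 0.1191290 W/m^2
Convert: 0.1191290 W/m^2 * 1000.0 = 119.13 mW/m^2
q = 119.13 mW/m^2


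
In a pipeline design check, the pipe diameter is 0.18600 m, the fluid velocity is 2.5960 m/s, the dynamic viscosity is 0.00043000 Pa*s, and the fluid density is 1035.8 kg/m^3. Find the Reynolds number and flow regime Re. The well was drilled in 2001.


Step 1: Re = rho*vel*D/mu = 1035.8*2.596*0.186/0.00043 = 1.1631e+06
Step 2: Re = 1.1631e+06 > 4000, so flow is turbulent.
Re = 1.1631e+06 (turbulent)


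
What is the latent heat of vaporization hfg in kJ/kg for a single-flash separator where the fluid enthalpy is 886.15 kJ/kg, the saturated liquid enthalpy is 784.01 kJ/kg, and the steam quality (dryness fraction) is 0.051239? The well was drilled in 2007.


hfg = (h - hf) / x
hfg = (886.15 - 784.01) / 0.051239
hfg = 1993.4 kJ/kg


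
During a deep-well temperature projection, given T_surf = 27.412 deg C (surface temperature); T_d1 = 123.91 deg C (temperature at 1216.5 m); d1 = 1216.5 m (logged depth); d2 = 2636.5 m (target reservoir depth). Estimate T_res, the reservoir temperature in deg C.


Step 1: grad = (T_d1 - T_surf)/d1 * 1000 = (123.91 - 27.412)/1216.5 * 1000 = 79.32429 deg C/km
Step 2: T_res = T_surf + grad*d2/1000 = 27.412 + 79.32429*2636.5/1000 = 236.55 deg C
T_res = 236.55 deg C


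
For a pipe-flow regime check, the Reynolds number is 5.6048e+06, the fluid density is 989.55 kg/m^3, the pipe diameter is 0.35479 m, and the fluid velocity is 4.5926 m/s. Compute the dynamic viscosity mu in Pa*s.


mu = rho * vel * D / Re
mu = 989.55 * 4.5926 * 0.35479 / 5.6048e+06
mu = 0.00028768 Pa*s


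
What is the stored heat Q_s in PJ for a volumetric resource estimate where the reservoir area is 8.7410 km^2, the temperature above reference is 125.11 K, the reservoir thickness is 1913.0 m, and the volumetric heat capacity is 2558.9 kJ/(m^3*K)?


Step 1: Vr = A*1e6*hr = 8.741*1e6*1913.0 = 1.672153e+10 m^3
Step 2: Q_s = Vr*rhoc*dT/1e12 = 1.672153e+10*2558.9*125.11/1e12 = 5353.3 PJ
Q_s = 5353.3 PJ


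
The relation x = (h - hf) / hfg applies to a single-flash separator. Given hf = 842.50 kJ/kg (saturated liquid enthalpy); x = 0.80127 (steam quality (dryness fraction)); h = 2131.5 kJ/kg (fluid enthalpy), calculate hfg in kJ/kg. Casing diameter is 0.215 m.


hfg = (h - hf) / x
hfg = (2131.5 - 842.50) / 0.80127
hfg = 1608.7 kJ/kg


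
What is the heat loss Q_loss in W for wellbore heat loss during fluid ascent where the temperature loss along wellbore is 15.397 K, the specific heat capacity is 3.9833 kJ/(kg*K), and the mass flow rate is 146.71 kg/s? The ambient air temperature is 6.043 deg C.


Q_loss = mdot * cp * dT
Q_loss = 146.71 * 3.9833 * 15.397
Q_loss = 8997.852 kW
Convert: 8997.852 kW * 1000.0 = 8.9979e+06 W
Q_loss = 8.9979e+06 W


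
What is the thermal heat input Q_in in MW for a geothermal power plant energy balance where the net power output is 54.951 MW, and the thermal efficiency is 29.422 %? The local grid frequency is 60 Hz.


Q_in = W_net / (eta / 100)
Q_in = 54.951 / (29.422 / 100)
Q_in = 186.77 MW


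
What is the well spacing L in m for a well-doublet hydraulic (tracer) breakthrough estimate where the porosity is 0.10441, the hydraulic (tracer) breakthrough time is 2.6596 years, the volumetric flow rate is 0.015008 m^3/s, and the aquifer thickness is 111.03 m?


L = sqrt(t_bt*365.25*86400*3*Qv / (pi*hr*phi))
L = sqrt(2.6596*365.25*86400*3*0.015008 / (pi*111.03*0.10441))
L = 322.12 m


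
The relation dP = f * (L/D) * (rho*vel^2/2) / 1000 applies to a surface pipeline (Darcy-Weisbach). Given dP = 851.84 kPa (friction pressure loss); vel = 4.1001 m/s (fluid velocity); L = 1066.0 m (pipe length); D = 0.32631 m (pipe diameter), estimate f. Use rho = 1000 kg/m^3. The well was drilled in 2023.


f = dP*1000 / ((L/D)*(rho*vel^2/2))
f = 851.84*1000 / ((1066.0/0.32631)*(1000*4.1001^2/2))
f = 0.031022


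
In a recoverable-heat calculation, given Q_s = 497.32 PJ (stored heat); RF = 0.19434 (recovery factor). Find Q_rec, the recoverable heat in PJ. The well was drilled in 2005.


Q_rec = Q_s * RF
Q_rec = 497.32 * 0.19434
Q_rec = 96.649 PJ


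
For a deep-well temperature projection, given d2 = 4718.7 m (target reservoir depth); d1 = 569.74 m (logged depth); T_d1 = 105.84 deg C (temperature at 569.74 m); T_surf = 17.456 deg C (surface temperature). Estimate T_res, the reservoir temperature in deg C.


Step 1: grad = (T_d1 - T_surf)/d1 * 1000 = (105.84 - 17.456)/569.74 * 1000 = 155.1304 deg C/km
Step 2: T_res = T_surf + grad*d2/1000 = 17.456 + 155.1304*4718.7/1000 = 749.47 deg C
T_res = 749.47 deg C


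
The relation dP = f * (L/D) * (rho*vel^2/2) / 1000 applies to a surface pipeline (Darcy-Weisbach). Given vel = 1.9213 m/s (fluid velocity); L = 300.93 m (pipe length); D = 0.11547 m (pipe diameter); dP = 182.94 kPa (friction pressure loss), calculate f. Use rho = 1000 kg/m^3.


f = dP*1000 / ((L/D)*(rho*vel^2/2))
f = 182.94*1000 / ((300.93/0.11547)*(1000*1.9213^2/2))
f = 0.038032


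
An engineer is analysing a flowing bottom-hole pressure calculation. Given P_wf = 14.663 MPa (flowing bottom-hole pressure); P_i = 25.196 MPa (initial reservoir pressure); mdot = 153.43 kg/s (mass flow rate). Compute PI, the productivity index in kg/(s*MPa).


PI = mdot / (P_i - P_wf)
PI = 153.43 / (25.196 - 14.663)
PI = 14.567 kg/(s*MPa)


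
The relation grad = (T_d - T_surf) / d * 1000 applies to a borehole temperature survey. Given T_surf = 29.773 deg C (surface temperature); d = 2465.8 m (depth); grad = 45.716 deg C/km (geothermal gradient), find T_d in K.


T_d = T_surf + grad * d / 1000
T_d = 29.773 + 45.716 * 2465.8 / 1000
T_d = 142.4995 deg C
Convert to K: 142.4995 + 273.15 = 415.65 K
T_d = 415.65 K


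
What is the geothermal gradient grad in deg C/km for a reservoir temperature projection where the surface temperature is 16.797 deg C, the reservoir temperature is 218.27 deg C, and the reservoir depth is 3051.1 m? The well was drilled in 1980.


grad = (T_res - T_surf) / d * 1000
grad = (218.27 - 16.797) / 3051.1 * 1000
grad = 66.033 deg C/km


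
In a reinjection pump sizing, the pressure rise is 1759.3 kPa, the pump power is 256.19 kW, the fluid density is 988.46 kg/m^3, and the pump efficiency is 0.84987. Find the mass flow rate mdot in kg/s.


mdot = P_pump * rho * eta / dP
mdot = 256.19 * 988.46 * 0.84987 / 1759.3
mdot = 122.33 kg/s


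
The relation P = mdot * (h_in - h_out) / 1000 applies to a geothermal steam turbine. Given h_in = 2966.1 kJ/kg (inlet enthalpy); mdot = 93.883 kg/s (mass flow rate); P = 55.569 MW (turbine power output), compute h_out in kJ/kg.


h_out = h_in - P * 1000 / mdot
h_out = 2966.1 - 55.569 * 1000 / 93.883
h_out = 2374.2 kJ/kg


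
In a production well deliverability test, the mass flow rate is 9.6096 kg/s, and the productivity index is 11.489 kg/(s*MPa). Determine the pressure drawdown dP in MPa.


dP = mdot * 1000 / PI
dP = 9.6096 * 1000 / 11.489
dP = 836.4174 kPa
Convert: 836.4174 kPa * 0.001 = 0.83642 MPa
dP = 0.83642 MPa


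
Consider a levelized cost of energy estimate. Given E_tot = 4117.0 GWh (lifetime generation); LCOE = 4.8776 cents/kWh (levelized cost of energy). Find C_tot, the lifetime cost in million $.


C_tot = LCOE / 100 * E_tot
C_tot = 4.8776 / 100 * 4117.0
C_tot = 200.81 million $


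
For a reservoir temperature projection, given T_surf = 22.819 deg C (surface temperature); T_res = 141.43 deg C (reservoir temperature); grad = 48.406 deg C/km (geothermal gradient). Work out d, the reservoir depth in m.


d = (T_res - T_surf) / grad * 1000
d = (141.43 - 22.819) / 48.406 * 1000
d = 2450.3 m


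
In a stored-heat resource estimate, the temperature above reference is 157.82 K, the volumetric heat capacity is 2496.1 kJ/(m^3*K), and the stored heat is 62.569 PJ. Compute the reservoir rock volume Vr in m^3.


Vr = Q_s * 1e12 / (rhoc * dT)
Vr = 62.569 * 1e12 / (2496.1 * 157.82)
Vr = 1.5883e+08 m^3


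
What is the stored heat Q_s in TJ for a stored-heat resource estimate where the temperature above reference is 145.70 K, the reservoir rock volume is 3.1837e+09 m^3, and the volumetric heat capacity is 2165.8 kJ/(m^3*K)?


Q_s = Vr * rhoc * dT / 1e12
Q_s = 3.1837e+09 * 2165.8 * 145.70 / 1e12
Q_s = 1004.639 PJ
Convert: 1004.639 PJ * 1000.0 = 1.0046e+06 TJ
Q_s = 1.0046e+06 TJ


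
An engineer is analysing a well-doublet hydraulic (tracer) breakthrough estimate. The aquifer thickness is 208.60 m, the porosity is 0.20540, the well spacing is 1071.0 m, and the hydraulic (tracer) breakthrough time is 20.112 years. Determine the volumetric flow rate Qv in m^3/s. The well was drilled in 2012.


Qv = pi*hr*phi*L^2 / (3*t_bt*365.25*86400)
Qv = pi*208.60*0.20540*1071.0^2 / (3*20.112*365.25*86400)
Qv = 0.081089 m^3/s


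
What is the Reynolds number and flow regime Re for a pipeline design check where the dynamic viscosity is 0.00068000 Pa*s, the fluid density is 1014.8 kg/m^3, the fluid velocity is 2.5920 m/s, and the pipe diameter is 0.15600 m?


Step 1: Re = rho*vel*D/mu = 1014.8*2.592*0.156/0.00068 = 6.0344e+05
Step 2: Re = 6.0344e+05 > 4000, so flow is turbulent.
Re = 6.0344e+05 (turbulent)


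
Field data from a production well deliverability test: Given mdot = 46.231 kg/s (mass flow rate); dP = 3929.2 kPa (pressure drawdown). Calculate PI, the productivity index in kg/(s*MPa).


PI = mdot * 1000 / dP
PI = 46.231 * 1000 / 3929.2
PI = 11.766 kg/(s*MPa)


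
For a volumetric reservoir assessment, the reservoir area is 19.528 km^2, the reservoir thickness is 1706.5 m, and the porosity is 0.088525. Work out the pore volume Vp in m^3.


Vp = A * 1e6 * hr * phi
Vp = 19.528 * 1e6 * 1706.5 * 0.088525
Vp = 2.9501e+09 m^3


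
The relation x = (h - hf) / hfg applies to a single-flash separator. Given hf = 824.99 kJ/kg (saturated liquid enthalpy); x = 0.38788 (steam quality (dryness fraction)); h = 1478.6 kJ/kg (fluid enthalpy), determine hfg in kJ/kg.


hfg = (h - hf) / x
hfg = (1478.6 - 824.99) / 0.38788
hfg = 1685.1 kJ/kg


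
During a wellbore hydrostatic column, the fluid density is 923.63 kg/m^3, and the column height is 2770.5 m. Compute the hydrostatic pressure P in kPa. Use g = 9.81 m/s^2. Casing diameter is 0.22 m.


P = rho * g * h / 1e6
P = 923.63 * 9.81 * 2770.5 / 1e6
P = 25.10297 MPa
Convert: 25.10297 MPa * 1000.0 = 25103 kPa
P = 25103 kPa


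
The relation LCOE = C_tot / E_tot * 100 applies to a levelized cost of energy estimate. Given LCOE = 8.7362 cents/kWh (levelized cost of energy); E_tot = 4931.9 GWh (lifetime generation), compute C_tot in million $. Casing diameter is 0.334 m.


C_tot = LCOE / 100 * E_tot
C_tot = 8.7362 / 100 * 4931.9
C_tot = 430.86 million $


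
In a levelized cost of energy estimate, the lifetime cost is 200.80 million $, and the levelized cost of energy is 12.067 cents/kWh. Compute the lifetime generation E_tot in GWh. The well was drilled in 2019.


E_tot = C_tot / LCOE * 100
E_tot = 200.80 / 12.067 * 100
E_tot = 1664.0 GWh


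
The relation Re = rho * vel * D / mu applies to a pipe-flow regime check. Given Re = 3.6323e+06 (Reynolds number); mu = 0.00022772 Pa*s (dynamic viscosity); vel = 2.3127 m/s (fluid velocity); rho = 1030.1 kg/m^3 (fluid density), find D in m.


D = Re * mu / (rho * vel)
D = 3.6323e+06 * 0.00022772 / (1030.1 * 2.3127)
D = 0.34720 m


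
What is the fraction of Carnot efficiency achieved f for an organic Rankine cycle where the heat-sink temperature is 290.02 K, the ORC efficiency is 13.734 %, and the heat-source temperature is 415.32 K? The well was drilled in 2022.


f = (eta_orc/100) / (1 - Tc/Th)
f = (13.734/100) / (1 - 290.02/415.32)
f = 0.45523


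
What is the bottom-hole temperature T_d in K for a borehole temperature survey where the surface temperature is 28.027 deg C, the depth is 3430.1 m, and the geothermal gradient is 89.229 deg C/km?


T_d = T_surf + grad * d / 1000
T_d = 28.027 + 89.229 * 3430.1 / 1000
T_d = 334.0914 deg C
Convert to K: 334.0914 + 273.15 = 607.24 K
T_d = 607.24 K


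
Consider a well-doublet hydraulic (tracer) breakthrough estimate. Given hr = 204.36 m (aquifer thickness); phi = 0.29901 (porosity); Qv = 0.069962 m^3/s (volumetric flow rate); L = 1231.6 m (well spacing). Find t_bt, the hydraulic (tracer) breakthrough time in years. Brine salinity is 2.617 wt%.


t_bt = pi * hr * phi * L^2 / (3 * Qv) / (365.25*86400)
t_bt = pi * 204.36 * 0.29901 * 1231.6^2 / (3 * 0.069962) / (365.25*86400)
t_bt = 43.963 years


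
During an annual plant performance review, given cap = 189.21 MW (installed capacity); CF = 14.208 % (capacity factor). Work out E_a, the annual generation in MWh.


E_a = CF / 100 * cap * 8760
E_a = 14.208 / 100 * 189.21 * 8760
E_a = 2.3549e+05 MWh


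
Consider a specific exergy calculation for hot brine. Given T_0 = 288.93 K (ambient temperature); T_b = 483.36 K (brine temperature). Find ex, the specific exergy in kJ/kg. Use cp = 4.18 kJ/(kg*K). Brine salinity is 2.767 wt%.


ex = cp * ((T_b - T_0) - T_0 * ln(T_b/T_0))
ex = 4.18 * ((483.36 - 288.93) - 288.93 * ln(483.36/288.93))
ex = 191.25 kJ/kg


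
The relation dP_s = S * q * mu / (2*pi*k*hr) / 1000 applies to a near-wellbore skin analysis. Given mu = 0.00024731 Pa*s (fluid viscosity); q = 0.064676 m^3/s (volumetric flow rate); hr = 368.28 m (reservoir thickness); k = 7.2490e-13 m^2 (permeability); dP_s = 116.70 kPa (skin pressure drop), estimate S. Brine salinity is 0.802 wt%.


S = dP_s * 1000 * 2*pi*k*hr / (q*mu)
S = 116.70 * 1000 * 2*pi*7.2490e-13*368.28 / (0.064676*0.00024731)
S = 12.238


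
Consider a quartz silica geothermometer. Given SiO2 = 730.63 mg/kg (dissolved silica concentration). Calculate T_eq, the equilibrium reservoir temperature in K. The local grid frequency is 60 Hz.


T_eq = 1309 / (5.19 - log10(SiO2)) - 273.15
T_eq = 1309 / (5.19 - log10(730.63)) - 273.15
T_eq = 289.5455 deg C
Convert to K: 289.5455 + 273.15 = 562.70 K
T_eq = 562.70 K


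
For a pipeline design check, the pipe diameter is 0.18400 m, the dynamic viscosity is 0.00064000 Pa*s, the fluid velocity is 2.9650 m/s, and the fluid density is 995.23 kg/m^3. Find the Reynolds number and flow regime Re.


Step 1: Re = rho*vel*D/mu = 995.23*2.965*0.184/0.00064 = 8.4837e+05
Step 2: Re = 8.4837e+05 > 4000, so flow is turbulent.
Re = 8.4837e+05 (turbulent)


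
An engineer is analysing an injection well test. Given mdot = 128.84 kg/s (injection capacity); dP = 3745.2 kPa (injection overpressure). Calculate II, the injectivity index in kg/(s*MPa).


II = mdot * 1000 / dP
II = 128.84 * 1000 / 3745.2
II = 34.401 kg/(s*MPa)


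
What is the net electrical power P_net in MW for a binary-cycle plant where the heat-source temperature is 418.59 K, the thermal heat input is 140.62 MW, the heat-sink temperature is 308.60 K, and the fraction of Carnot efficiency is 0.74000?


Step 1: eta = (1 - Tc/Th)*f = (1 - 308.6/418.59)*0.74 = 0.1944447
Step 2: P_net = eta * Q_in = 0.1944447 * 140.62 = 27.343 MW
P_net = 27.343 MW


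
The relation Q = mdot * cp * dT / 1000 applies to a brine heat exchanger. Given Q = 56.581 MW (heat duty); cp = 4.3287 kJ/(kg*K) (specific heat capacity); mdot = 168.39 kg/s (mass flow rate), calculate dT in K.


dT = Q * 1000 / (mdot * cp)
dT = 56.581 * 1000 / (168.39 * 4.3287)
dT = 77.624 K


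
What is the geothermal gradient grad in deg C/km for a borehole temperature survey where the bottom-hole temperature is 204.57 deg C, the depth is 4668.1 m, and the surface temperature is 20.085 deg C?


grad = (T_d - T_surf) / d * 1000
grad = (204.57 - 20.085) / 4668.1 * 1000
grad = 39.520 deg C/km


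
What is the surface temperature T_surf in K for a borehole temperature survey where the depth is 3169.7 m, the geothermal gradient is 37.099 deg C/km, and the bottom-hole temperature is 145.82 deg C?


T_surf = T_d - grad * d / 1000
T_surf = 145.82 - 37.099 * 3169.7 / 1000
T_surf = 28.22730 deg C
Convert to K: 28.22730 + 273.15 = 301.38 K
T_surf = 301.38 K


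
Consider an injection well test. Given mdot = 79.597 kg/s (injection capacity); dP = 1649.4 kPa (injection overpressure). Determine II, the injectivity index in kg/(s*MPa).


II = mdot * 1000 / dP
II = 79.597 * 1000 / 1649.4
II = 48.258 kg/(s*MPa)


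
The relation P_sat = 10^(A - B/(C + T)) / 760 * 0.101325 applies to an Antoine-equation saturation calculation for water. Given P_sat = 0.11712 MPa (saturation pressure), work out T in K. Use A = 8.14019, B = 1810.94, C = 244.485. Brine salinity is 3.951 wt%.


T = B / (A - log10(P_sat * 760 / 0.101325)) - C
T = 1810.94 / (8.14019 - log10(0.11712 * 760 / 0.101325)) - 244.485
T = 104.0098 deg C
Convert to K: 104.0098 + 273.15 = 377.16 K
T = 377.16 K


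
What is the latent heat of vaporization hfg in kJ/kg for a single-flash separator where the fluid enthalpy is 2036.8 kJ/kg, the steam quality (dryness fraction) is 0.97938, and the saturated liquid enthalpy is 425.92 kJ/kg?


hfg = (h - hf) / x
hfg = (2036.8 - 425.92) / 0.97938
hfg = 1644.8 kJ/kg


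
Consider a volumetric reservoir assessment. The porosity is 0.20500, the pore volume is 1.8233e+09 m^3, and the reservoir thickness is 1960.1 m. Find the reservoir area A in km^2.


A = Vp / (1e6 * hr * phi)
A = 1.8233e+09 / (1e6 * 1960.1 * 0.20500)
A = 4.5376 km^2


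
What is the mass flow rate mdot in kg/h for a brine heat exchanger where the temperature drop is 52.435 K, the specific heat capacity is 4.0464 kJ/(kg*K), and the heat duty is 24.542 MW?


mdot = Q * 1000 / (cp * dT)
mdot = 24.542 * 1000 / (4.0464 * 52.435)
mdot = 115.6698 kg/s
Convert: 115.6698 kg/s * 3600.0 = 4.1641e+05 kg/h
mdot = 4.1641e+05 kg/h


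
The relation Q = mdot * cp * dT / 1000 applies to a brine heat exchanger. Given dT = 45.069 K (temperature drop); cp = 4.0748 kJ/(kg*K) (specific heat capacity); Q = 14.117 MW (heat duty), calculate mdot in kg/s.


mdot = Q * 1000 / (cp * dT)
mdot = 14.117 * 1000 / (4.0748 * 45.069)
mdot = 76.870 kg/s


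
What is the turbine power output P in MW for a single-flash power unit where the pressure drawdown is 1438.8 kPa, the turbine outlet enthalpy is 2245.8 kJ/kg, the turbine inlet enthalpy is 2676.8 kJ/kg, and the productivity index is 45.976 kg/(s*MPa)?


Step 1: mdot = PI * dP / 1000 = 45.976 * 1438.8 / 1000 = 66.15027 kg/s
Step 2: P = mdot*(h_in - h_out)/1000 = 66.15027*(2676.8 - 2245.8)/1000 = 28.511 MW
P = 28.511 MW


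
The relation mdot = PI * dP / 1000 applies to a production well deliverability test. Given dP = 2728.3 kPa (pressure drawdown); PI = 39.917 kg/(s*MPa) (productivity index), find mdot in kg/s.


mdot = PI * dP / 1000
mdot = 39.917 * 2728.3 / 1000
mdot = 108.91 kg/s


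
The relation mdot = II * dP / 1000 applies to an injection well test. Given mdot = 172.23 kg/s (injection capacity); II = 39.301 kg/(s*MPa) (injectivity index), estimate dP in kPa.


dP = mdot * 1000 / II
dP = 172.23 * 1000 / 39.301
dP = 4382.3 kPa


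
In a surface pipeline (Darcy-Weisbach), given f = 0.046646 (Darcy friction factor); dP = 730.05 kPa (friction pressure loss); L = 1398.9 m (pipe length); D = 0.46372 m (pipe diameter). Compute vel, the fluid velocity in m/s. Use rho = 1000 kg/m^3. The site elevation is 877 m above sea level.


vel = sqrt(dP*1000*2*D / (f*L*rho))
vel = sqrt(730.05*1000*2*0.46372 / (0.046646*1398.9*1000))
vel = 3.2212 m/s


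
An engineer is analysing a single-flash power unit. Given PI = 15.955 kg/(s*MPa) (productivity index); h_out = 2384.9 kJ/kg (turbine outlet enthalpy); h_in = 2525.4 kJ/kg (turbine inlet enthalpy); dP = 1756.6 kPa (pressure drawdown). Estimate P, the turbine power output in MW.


Step 1: mdot = PI * dP / 1000 = 15.955 * 1756.6 / 1000 = 28.02655 kg/s
Step 2: P = mdot*(h_in - h_out)/1000 = 28.02655*(2525.4 - 2384.9)/1000 = 3.9377 MW
P = 3.9377 MW


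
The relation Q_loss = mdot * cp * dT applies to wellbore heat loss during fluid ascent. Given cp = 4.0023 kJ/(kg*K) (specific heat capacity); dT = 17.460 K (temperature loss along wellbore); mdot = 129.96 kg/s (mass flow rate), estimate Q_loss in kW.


Q_loss = mdot * cp * dT
Q_loss = 129.96 * 4.0023 * 17.460
Q_loss = 9081.6 kW


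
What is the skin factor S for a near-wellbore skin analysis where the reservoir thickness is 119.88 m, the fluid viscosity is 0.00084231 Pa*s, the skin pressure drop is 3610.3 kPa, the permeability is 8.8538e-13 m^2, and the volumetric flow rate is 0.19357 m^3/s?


S = dP_s * 1000 * 2*pi*k*hr / (q*mu)
S = 3610.3 * 1000 * 2*pi*8.8538e-13*119.88 / (0.19357*0.00084231)
S = 14.767


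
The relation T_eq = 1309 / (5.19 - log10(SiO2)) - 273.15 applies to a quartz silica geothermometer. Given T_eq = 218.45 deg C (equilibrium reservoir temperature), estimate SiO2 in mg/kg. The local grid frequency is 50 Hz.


SiO2 = 10^(5.19 - 1309/(T_eq + 273.15))
SiO2 = 10^(5.19 - 1309/(218.45 + 273.15))
SiO2 = 336.72 mg/kg


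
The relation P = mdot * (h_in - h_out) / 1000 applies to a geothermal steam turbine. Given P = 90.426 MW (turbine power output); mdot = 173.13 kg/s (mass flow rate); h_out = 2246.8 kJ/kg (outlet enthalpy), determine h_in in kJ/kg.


h_in = h_out + P * 1000 / mdot
h_in = 2246.8 + 90.426 * 1000 / 173.13
h_in = 2769.1 kJ/kg


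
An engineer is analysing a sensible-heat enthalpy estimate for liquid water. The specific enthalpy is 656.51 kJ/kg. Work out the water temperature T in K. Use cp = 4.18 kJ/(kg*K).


T = h / cp
T = 656.51 / 4.18
T = 157.0598 deg C
Convert to K: 157.0598 + 273.15 = 430.21 K
T = 430.21 K


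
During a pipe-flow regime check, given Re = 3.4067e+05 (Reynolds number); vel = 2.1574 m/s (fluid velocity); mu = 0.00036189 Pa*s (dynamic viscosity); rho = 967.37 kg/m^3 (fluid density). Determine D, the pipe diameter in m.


D = Re * mu / (rho * vel)
D = 3.4067e+05 * 0.00036189 / (967.37 * 2.1574)
D = 0.059073 m


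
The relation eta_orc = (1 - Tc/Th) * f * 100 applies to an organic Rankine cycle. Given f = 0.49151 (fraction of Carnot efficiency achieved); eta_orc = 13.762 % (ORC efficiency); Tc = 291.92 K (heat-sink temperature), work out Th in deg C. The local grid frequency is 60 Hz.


Th = Tc / (1 - (eta_orc/100)/f)
Th = 291.92 / (1 - (13.762/100)/0.49151)
Th = 405.4412 K
Convert to deg C: 405.4412 - 273.15 = 132.29 deg C
Th = 132.29 deg C


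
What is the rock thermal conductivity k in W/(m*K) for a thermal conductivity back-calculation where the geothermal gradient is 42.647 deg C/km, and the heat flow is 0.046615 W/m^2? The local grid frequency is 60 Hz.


k = q / (grad / 1000)
k = 0.046615 / (42.647 / 1000)
k = 1.0930 W/(m*K)


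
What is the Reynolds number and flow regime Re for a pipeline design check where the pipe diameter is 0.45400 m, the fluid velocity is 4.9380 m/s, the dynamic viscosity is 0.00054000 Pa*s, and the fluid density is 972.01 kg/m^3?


Step 1: Re = rho*vel*D/mu = 972.01*4.938*0.454/0.00054 = 4.0354e+06
Step 2: Re = 4.0354e+06 > 4000, so flow is turbulent.
Re = 4.0354e+06 (turbulent)


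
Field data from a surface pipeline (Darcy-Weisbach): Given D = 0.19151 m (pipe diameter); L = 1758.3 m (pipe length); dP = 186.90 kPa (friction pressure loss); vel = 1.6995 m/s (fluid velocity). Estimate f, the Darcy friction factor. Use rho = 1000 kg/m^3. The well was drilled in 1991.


f = dP*1000 / ((L/D)*(rho*vel^2/2))
f = 186.90*1000 / ((1758.3/0.19151)*(1000*1.6995^2/2))
f = 0.014096


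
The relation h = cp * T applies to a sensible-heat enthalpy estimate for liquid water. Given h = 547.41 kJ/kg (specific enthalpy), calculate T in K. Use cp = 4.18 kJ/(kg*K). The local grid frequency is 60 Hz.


T = h / cp
T = 547.41 / 4.18
T = 130.9593 deg C
Convert to K: 130.9593 + 273.15 = 404.11 K
T = 404.11 K


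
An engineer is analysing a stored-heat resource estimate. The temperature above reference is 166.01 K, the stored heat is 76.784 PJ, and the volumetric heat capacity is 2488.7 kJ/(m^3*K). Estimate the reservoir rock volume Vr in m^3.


Vr = Q_s * 1e12 / (rhoc * dT)
Vr = 76.784 * 1e12 / (2488.7 * 166.01)
Vr = 1.8585e+08 m^3


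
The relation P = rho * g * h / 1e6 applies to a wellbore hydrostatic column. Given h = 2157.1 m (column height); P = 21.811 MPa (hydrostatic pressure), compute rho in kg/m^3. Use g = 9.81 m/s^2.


rho = P * 1e6 / (g * h)
rho = 21.811 * 1e6 / (9.81 * 2157.1)
rho = 1030.7 kg/m^3


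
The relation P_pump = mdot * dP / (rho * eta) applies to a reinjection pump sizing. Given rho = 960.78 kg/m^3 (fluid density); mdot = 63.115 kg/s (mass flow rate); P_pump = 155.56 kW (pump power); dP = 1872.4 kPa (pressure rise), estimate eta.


eta = mdot * dP / (rho * P_pump)
eta = 63.115 * 1872.4 / (960.78 * 155.56)
eta = 0.79070


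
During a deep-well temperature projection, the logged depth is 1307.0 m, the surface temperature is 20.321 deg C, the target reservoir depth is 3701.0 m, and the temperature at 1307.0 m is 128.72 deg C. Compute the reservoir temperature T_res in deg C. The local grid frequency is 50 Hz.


Step 1: grad = (T_d1 - T_surf)/d1 * 1000 = (128.72 - 20.321)/1307.0 * 1000 = 82.93726 deg C/km
Step 2: T_res = T_surf + grad*d2/1000 = 20.321 + 82.93726*3701.0/1000 = 327.27 deg C
T_res = 327.27 deg C


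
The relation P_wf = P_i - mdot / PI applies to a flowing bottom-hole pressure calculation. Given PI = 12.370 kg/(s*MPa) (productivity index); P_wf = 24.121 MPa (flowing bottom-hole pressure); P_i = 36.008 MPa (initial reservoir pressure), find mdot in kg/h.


mdot = (P_i - P_wf) * PI
mdot = (36.008 - 24.121) * 12.370
mdot = 147.0422 kg/s
Convert: 147.0422 kg/s * 3600.0 = 5.2935e+05 kg/h
mdot = 5.2935e+05 kg/h


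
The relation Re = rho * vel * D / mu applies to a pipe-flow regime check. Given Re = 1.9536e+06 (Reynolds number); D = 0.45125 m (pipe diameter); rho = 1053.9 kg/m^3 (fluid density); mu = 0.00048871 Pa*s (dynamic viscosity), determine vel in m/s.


vel = Re * mu / (rho * D)
vel = 1.9536e+06 * 0.00048871 / (1053.9 * 0.45125)
vel = 2.0076 m/s


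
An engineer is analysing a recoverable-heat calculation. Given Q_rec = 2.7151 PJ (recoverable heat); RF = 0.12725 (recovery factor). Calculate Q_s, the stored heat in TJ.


Q_s = Q_rec / RF
Q_s = 2.7151 / 0.12725
Q_s = 21.33674 PJ
Convert: 21.33674 PJ * 1000.0 = 21337 TJ
Q_s = 21337 TJ


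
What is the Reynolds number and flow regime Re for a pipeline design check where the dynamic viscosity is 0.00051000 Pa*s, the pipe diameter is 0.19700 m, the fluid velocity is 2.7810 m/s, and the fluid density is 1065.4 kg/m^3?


Step 1: Re = rho*vel*D/mu = 1065.4*2.781*0.197/0.00051 = 1.1445e+06
Step 2: Re = 1.1445e+06 > 4000, so flow is turbulent.
Re = 1.1445e+06 (turbulent)


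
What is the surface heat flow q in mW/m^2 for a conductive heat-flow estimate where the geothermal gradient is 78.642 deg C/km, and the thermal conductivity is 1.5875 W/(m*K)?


q = k * grad / 1000
q = 1.5875 * 78.642 / 1000
q = 0.1248442 W/m^2
Convert: 0.1248442 W/m^2 * 1000.0 = 124.84 mW/m^2
q = 124.84 mW/m^2


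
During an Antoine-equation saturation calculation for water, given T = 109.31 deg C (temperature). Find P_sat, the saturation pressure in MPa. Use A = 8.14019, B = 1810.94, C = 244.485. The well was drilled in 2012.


P_sat = 10^(A - B/(C + T)) / 760 * 0.101325
P_sat = 10^(8.14019 - 1810.94/(244.485 + 109.31)) / 760 * 0.101325
P_sat = 0.14011 MPa


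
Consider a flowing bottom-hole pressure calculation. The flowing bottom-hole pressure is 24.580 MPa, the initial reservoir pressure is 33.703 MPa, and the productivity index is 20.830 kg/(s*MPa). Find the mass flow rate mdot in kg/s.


mdot = (P_i - P_wf) * PI
mdot = (33.703 - 24.580) * 20.830
mdot = 190.03 kg/s


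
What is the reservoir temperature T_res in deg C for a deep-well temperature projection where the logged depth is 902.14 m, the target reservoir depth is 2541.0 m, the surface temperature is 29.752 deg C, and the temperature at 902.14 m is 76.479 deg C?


Step 1: grad = (T_d1 - T_surf)/d1 * 1000 = (76.479 - 29.752)/902.14 * 1000 = 51.79573 deg C/km
Step 2: T_res = T_surf + grad*d2/1000 = 29.752 + 51.79573*2541.0/1000 = 161.36 deg C
T_res = 161.36 deg C


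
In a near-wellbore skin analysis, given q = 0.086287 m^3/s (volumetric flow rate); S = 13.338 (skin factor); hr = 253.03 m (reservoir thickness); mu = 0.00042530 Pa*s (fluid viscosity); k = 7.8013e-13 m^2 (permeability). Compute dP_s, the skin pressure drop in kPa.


dP_s = S * q * mu / (2*pi*k*hr) / 1000
dP_s = 13.338 * 0.086287 * 0.00042530 / (2*pi*7.8013e-13*253.03) / 1000
dP_s = 394.65 kPa


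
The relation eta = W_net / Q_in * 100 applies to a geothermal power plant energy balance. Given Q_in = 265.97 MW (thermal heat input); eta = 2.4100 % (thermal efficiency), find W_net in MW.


W_net = eta / 100 * Q_in
W_net = 2.4100 / 100 * 265.97
W_net = 6.4099 MW


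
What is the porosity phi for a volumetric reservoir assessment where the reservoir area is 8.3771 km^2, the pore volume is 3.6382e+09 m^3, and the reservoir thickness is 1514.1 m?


phi = Vp / (A * 1e6 * hr)
phi = 3.6382e+09 / (8.3771 * 1e6 * 1514.1)
phi = 0.28684


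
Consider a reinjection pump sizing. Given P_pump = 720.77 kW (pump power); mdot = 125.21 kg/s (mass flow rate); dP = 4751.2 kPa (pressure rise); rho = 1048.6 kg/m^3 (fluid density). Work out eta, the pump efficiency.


eta = mdot * dP / (rho * P_pump)
eta = 125.21 * 4751.2 / (1048.6 * 720.77)
eta = 0.78711


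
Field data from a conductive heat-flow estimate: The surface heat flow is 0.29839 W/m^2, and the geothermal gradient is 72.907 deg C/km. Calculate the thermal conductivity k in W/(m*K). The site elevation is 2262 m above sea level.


k = q * 1000 / grad
k = 0.29839 * 1000 / 72.907
k = 4.0927 W/(m*K)


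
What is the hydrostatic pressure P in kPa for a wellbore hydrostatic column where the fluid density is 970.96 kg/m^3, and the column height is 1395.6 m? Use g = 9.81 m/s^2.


P = rho * g * h / 1e6
P = 970.96 * 9.81 * 1395.6 / 1e6
P = 13.29325 MPa
Convert: 13.29325 MPa * 1000.0 = 13293 kPa
P = 13293 kPa


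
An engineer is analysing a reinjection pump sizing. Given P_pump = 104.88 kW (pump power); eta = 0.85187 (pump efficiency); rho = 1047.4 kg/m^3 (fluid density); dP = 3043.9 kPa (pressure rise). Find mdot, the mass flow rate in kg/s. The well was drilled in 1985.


mdot = P_pump * rho * eta / dP
mdot = 104.88 * 1047.4 * 0.85187 / 3043.9
mdot = 30.743 kg/s


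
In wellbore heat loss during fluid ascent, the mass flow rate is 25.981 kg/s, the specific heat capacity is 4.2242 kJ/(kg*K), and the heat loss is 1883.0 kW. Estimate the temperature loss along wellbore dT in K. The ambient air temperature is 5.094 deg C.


dT = Q_loss / (mdot * cp)
dT = 1883.0 / (25.981 * 4.2242)
dT = 17.157 K


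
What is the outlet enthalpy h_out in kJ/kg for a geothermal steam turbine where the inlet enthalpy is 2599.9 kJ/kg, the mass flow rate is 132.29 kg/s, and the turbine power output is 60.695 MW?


h_out = h_in - P * 1000 / mdot
h_out = 2599.9 - 60.695 * 1000 / 132.29
h_out = 2141.1 kJ/kg


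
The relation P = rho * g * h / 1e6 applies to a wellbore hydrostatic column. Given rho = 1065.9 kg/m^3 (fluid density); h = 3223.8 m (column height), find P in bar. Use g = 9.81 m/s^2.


P = rho * g * h / 1e6
P = 1065.9 * 9.81 * 3223.8 / 1e6
P = 33.70960 MPa
Convert: 33.70960 MPa * 10.0 = 337.10 bar
P = 337.10 bar


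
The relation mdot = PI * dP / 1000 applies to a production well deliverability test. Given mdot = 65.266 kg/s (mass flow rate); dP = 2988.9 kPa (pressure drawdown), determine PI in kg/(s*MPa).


PI = mdot * 1000 / dP
PI = 65.266 * 1000 / 2988.9
PI = 21.836 kg/(s*MPa)


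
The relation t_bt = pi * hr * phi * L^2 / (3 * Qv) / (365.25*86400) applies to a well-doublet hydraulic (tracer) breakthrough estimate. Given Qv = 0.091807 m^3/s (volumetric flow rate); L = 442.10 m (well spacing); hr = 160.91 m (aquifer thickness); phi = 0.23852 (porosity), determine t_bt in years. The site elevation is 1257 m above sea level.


t_bt = pi * hr * phi * L^2 / (3 * Qv) / (365.25*86400)
t_bt = pi * 160.91 * 0.23852 * 442.10^2 / (3 * 0.091807) / (365.25*86400)
t_bt = 2.7114 years
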